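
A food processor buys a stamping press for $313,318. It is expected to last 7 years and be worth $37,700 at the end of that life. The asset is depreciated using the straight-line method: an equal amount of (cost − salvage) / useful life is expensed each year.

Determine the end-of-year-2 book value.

Depreciable base = $313,318 − $37,700 = $275,618.
Annual expense = $275,618 / 7 = $39,374.
End of year 1: book value $273,944.
End of year 2: book value $234,570.

$234,570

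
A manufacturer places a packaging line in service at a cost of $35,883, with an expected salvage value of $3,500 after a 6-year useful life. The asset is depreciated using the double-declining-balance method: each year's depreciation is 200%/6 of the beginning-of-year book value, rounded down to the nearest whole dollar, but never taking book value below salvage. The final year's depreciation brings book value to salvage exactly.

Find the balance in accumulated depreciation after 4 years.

Depreciable base = $35,883 − $3,500 = $32,383.
Year 1: ⌊$35,883 × 200%/6⌋ = $11,961. Book value $23,922.
Year 2: ⌊$23,922 × 200%/6⌋ = $7,974. Book value $15,948.
Year 3: ⌊$15,948 × 200%/6⌋ = $5,316. Book value $10,632.
Year 4: ⌊$10,632 × 200%/6⌋ = $3,544. Book value $7,088.
Accumulated through year 4 = $35,883 − $7,088 = $28,795.

$28,795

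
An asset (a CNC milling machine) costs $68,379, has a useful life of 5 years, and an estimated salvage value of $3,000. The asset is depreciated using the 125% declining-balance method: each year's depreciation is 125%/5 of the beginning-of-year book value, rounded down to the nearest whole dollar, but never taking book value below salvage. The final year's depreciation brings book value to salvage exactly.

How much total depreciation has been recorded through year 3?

Depreciable base = $68,379 − $3,000 = $65,379.
Year 1: ⌊$68,379 × 125%/5⌋ = $17,094. Book value $51,285.
Year 2: ⌊$51,285 × 125%/5⌋ = $12,821. Book value $38,464.
Year 3: ⌊$38,464 × 125%/5⌋ = $9,616. Book value $28,848.
Accumulated through year 3 = $68,379 − $28,848 = $39,531.

$39,531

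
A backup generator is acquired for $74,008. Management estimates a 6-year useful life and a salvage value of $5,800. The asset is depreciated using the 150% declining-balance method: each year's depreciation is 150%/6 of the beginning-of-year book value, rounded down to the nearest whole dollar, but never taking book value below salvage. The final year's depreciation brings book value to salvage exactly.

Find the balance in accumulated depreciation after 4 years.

Depreciable base = $74,008 − $5,800 = $68,208.
Year 1: ⌊$74,008 × 150%/6⌋ = $18,502. Book value $55,506.
Year 2: ⌊$55,506 × 150%/6⌋ = $13,876. Book value $41,630.
Year 3: ⌊$41,630 × 150%/6⌋ = $10,407. Book value $31,223.
Year 4: ⌊$31,223 × 150%/6⌋ = $7,805. Book value $23,418.
Accumulated through year 4 = $74,008 − $23,418 = $50,590.

$50,590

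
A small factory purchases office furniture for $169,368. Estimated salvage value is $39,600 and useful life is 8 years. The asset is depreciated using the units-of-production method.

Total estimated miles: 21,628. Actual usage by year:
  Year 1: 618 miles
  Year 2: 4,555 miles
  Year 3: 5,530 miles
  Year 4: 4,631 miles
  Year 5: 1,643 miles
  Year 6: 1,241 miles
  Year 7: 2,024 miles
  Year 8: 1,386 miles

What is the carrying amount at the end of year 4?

Depreciable base = $169,368 − $39,600 = $129,768.
Rate = $129,768 / 21,628 miles = $6 per mile.
Year 1: 618 × $6 = $3,708. Book value $165,660.
Year 2: 4,555 × $6 = $27,330. Book value $138,330.
Year 3: 5,530 × $6 = $33,180. Book value $105,150.
Year 4: 4,631 × $6 = $27,786. Book value $77,364.

$77,364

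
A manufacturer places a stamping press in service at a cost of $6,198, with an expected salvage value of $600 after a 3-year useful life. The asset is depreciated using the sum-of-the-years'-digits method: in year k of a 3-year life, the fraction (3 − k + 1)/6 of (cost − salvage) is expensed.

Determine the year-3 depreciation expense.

Depreciable base = $6,198 − $600 = $5,598.
Sum of the years' digits = 3+2+1 = 6.
Year 1: $5,598 × 3/6 = $2,799. Book value $3,399.
Year 2: $5,598 × 2/6 = $1,866. Book value $1,533.
Year 3: $5,598 × 1/6 = $933. Book value $600.

$933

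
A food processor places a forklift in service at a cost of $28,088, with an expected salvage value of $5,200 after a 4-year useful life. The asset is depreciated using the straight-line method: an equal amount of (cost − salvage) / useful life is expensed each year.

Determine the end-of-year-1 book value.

Depreciable base = $28,088 − $5,200 = $22,888.
Annual expense = $22,888 / 4 = $5,722.
End of year 1: book value $22,366.

$22,366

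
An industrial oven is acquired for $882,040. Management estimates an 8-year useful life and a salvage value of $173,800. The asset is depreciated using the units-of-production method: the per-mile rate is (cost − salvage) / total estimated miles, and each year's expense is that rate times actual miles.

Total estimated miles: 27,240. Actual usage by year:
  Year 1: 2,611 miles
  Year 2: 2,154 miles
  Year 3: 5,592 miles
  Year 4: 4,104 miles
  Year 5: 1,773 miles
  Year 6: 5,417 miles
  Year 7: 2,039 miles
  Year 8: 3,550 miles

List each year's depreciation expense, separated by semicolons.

$67,886; $56,004; $145,392; $106,704; $46,098; $140,842; $53,014; $92,300

Depreciable base = $882,040 − $173,800 = $708,240.
Rate = $708,240 / 27,240 miles = $26 per mile.
Year 1: 2,611 × $26 = $67,886. Book value $814,154.
Year 2: 2,154 × $26 = $56,004. Book value $758,150.
Year 3: 5,592 × $26 = $145,392. Book value $612,758.
Year 4: 4,104 × $26 = $106,704. Book value $506,054.
Year 5: 1,773 × $26 = $46,098. Book value $459,956.
Year 6: 5,417 × $26 = $140,842. Book value $319,114.
Year 7: 2,039 × $26 = $53,014. Book value $266,100.
Year 8: 3,550 × $26 = $92,300. Book value $173,800.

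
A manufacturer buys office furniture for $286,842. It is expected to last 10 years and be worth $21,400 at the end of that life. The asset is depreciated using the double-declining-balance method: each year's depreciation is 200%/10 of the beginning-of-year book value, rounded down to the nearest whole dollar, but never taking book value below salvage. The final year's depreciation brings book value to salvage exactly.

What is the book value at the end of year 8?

$48,126

Depreciable base = $286,842 − $21,400 = $265,442.
Year 1: ⌊$286,842 × 200%/10⌋ = $57,368. Book value $229,474.
Year 2: ⌊$229,474 × 200%/10⌋ = $45,894. Book value $183,580.
Year 3: ⌊$183,580 × 200%/10⌋ = $36,716. Book value $146,864.
Year 4: ⌊$146,864 × 200%/10⌋ = $29,372. Book value $117,492.
Year 5: ⌊$117,492 × 200%/10⌋ = $23,498. Book value $93,994.
Year 6: ⌊$93,994 × 200%/10⌋ = $18,798. Book value $75,196.
Year 7: ⌊$75,196 × 200%/10⌋ = $15,039. Book value $60,157.
Year 8: ⌊$60,157 × 200%/10⌋ = $12,031. Book value $48,126.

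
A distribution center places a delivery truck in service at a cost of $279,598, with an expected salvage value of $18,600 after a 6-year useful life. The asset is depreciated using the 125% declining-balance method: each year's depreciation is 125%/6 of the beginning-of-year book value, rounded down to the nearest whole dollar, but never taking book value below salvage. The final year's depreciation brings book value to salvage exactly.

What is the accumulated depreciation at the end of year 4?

$169,771

Depreciable base = $279,598 − $18,600 = $260,998.
Year 1: ⌊$279,598 × 125%/6⌋ = $58,249. Book value $221,349.
Year 2: ⌊$221,349 × 125%/6⌋ = $46,114. Book value $175,235.
Year 3: ⌊$175,235 × 125%/6⌋ = $36,507. Book value $138,728.
Year 4: ⌊$138,728 × 125%/6⌋ = $28,901. Book value $109,827.
Accumulated through year 4 = $279,598 − $109,827 = $169,771.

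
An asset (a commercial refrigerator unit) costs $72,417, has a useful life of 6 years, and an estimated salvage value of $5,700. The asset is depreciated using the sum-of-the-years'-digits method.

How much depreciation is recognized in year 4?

Depreciable base = $72,417 − $5,700 = $66,717.
Sum of the years' digits = 6+5+4+3+2+1 = 21.
Year 1: $66,717 × 6/21 = $19,062. Book value $53,355.
Year 2: $66,717 × 5/21 = $15,885. Book value $37,470.
Year 3: $66,717 × 4/21 = $12,708. Book value $24,762.
Year 4: $66,717 × 3/21 = $9,531. Book value $15,231.

$9,531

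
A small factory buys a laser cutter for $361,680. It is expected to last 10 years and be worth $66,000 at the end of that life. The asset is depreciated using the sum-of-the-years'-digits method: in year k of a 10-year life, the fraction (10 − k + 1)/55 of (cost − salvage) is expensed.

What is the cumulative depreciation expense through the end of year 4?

Depreciable base = $361,680 − $66,000 = $295,680.
Sum of the years' digits = 10+9+8+7+6+5+4+3+2+1 = 55.
Year 1: $295,680 × 10/55 = $53,760. Book value $307,920.
Year 2: $295,680 × 9/55 = $48,384. Book value $259,536.
Year 3: $295,680 × 8/55 = $43,008. Book value $216,528.
Year 4: $295,680 × 7/55 = $37,632. Book value $178,896.
Accumulated through year 4 = $361,680 − $178,896 = $182,784.

$182,784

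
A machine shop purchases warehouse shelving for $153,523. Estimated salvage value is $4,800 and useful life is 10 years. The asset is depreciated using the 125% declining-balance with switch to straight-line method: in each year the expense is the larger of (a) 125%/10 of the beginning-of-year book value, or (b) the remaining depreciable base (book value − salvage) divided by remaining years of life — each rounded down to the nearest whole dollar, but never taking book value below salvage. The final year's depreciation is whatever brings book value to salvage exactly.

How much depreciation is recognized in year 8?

$14,007

Depreciable base = $153,523 − $4,800 = $148,723.
Year 1: DB = ⌊$153,523 × 125%/10⌋ = $19,190; SL = ⌊$148,723/10⌋ = $14,872 → take DB $19,190. Book value $134,333.
Year 2: DB = ⌊$134,333 × 125%/10⌋ = $16,791; SL = ⌊$129,533/9⌋ = $14,392 → take DB $16,791. Book value $117,542.
Year 3: DB = ⌊$117,542 × 125%/10⌋ = $14,692; SL = ⌊$112,742/8⌋ = $14,092 → take DB $14,692. Book value $102,850.
Year 4: DB = ⌊$102,850 × 125%/10⌋ = $12,856; SL = ⌊$98,050/7⌋ = $14,007 → take SL $14,007. Book value $88,843.
Year 5: DB = ⌊$88,843 × 125%/10⌋ = $11,105; SL = ⌊$84,043/6⌋ = $14,007 → take SL $14,007. Book value $74,836.
Year 6: DB = ⌊$74,836 × 125%/10⌋ = $9,354; SL = ⌊$70,036/5⌋ = $14,007 → take SL $14,007. Book value $60,829.
Year 7: DB = ⌊$60,829 × 125%/10⌋ = $7,603; SL = ⌊$56,029/4⌋ = $14,007 → take SL $14,007. Book value $46,822.
Year 8: DB = ⌊$46,822 × 125%/10⌋ = $5,852; SL = ⌊$42,022/3⌋ = $14,007 → take SL $14,007. Book value $32,815.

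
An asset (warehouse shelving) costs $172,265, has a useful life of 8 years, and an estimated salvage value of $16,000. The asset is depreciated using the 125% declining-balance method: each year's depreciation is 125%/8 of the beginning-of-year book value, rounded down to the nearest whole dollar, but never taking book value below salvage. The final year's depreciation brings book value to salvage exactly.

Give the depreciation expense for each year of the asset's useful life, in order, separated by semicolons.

Depreciable base = $172,265 − $16,000 = $156,265.
Year 1: ⌊$172,265 × 125%/8⌋ = $26,916. Book value $145,349.
Year 2: ⌊$145,349 × 125%/8⌋ = $22,710. Book value $122,639.
Year 3: ⌊$122,639 × 125%/8⌋ = $19,162. Book value $103,477.
Year 4: ⌊$103,477 × 125%/8⌋ = $16,168. Book value $87,309.
Year 5: ⌊$87,309 × 125%/8⌋ = $13,642. Book value $73,667.
Year 6: ⌊$73,667 × 125%/8⌋ = $11,510. Book value $62,157.
Year 7: ⌊$62,157 × 125%/8⌋ = $9,712. Book value $52,445.
Year 8 (final): $52,445 − $16,000 = $36,445. Book value $16,000.

$26,916; $22,710; $19,162; $16,168; $13,642; $11,510; $9,712; $36,445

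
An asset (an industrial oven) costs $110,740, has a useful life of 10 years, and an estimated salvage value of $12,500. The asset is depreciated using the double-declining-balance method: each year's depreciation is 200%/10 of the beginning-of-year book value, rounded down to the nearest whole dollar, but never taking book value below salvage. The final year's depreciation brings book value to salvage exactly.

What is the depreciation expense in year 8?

$4,645

Depreciable base = $110,740 − $12,500 = $98,240.
Year 1: ⌊$110,740 × 200%/10⌋ = $22,148. Book value $88,592.
Year 2: ⌊$88,592 × 200%/10⌋ = $17,718. Book value $70,874.
Year 3: ⌊$70,874 × 200%/10⌋ = $14,174. Book value $56,700.
Year 4: ⌊$56,700 × 200%/10⌋ = $11,340. Book value $45,360.
Year 5: ⌊$45,360 × 200%/10⌋ = $9,072. Book value $36,288.
Year 6: ⌊$36,288 × 200%/10⌋ = $7,257. Book value $29,031.
Year 7: ⌊$29,031 × 200%/10⌋ = $5,806. Book value $23,225.
Year 8: ⌊$23,225 × 200%/10⌋ = $4,645. Book value $18,580.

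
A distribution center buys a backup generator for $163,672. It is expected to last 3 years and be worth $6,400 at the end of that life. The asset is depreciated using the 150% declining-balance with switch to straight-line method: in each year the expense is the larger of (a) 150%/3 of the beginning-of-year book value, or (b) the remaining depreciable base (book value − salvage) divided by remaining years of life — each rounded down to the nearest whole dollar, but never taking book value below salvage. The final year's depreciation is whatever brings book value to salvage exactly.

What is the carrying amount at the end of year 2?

$40,918

Depreciable base = $163,672 − $6,400 = $157,272.
Year 1: DB = ⌊$163,672 × 150%/3⌋ = $81,836; SL = ⌊$157,272/3⌋ = $52,424 → take DB $81,836. Book value $81,836.
Year 2: DB = ⌊$81,836 × 150%/3⌋ = $40,918; SL = ⌊$75,436/2⌋ = $37,718 → take DB $40,918. Book value $40,918.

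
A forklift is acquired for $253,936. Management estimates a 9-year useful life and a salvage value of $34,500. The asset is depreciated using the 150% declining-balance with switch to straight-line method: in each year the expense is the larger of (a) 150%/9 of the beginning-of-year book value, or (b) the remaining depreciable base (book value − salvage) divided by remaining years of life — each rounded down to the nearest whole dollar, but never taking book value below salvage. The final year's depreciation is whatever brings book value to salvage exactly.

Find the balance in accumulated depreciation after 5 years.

Depreciable base = $253,936 − $34,500 = $219,436.
Year 1: DB = ⌊$253,936 × 150%/9⌋ = $42,322; SL = ⌊$219,436/9⌋ = $24,381 → take DB $42,322. Book value $211,614.
Year 2: DB = ⌊$211,614 × 150%/9⌋ = $35,269; SL = ⌊$177,114/8⌋ = $22,139 → take DB $35,269. Book value $176,345.
Year 3: DB = ⌊$176,345 × 150%/9⌋ = $29,390; SL = ⌊$141,845/7⌋ = $20,263 → take DB $29,390. Book value $146,955.
Year 4: DB = ⌊$146,955 × 150%/9⌋ = $24,492; SL = ⌊$112,455/6⌋ = $18,742 → take DB $24,492. Book value $122,463.
Year 5: DB = ⌊$122,463 × 150%/9⌋ = $20,410; SL = ⌊$87,963/5⌋ = $17,592 → take DB $20,410. Book value $102,053.
Accumulated through year 5 = $253,936 − $102,053 = $151,883.

$151,883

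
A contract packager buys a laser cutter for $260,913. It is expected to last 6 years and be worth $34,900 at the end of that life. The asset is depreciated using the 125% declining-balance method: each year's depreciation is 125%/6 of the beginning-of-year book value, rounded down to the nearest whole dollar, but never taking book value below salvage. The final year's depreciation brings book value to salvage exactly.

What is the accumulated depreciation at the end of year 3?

Depreciable base = $260,913 − $34,900 = $226,013.
Year 1: ⌊$260,913 × 125%/6⌋ = $54,356. Book value $206,557.
Year 2: ⌊$206,557 × 125%/6⌋ = $43,032. Book value $163,525.
Year 3: ⌊$163,525 × 125%/6⌋ = $34,067. Book value $129,458.
Accumulated through year 3 = $260,913 − $129,458 = $131,455.

$131,455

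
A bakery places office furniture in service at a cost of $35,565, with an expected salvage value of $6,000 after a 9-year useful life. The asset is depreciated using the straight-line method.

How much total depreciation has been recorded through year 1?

Depreciable base = $35,565 − $6,000 = $29,565.
Annual expense = $29,565 / 9 = $3,285.
End of year 1: book value $32,280.
Accumulated through year 1 = $35,565 − $32,280 = $3,285.

$3,285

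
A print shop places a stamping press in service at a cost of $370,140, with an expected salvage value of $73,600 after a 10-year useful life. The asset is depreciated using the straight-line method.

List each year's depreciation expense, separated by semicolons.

$29,654; $29,654; $29,654; $29,654; $29,654; $29,654; $29,654; $29,654; $29,654; $29,654

Depreciable base = $370,140 − $73,600 = $296,540.
Annual expense = $296,540 / 10 = $29,654.
End of year 1: book value $340,486.
End of year 2: book value $310,832.
End of year 3: book value $281,178.
End of year 4: book value $251,524.
End of year 5: book value $221,870.
End of year 6: book value $192,216.
End of year 7: book value $162,562.
End of year 8: book value $132,908.
End of year 9: book value $103,254.
End of year 10: book value $73,600.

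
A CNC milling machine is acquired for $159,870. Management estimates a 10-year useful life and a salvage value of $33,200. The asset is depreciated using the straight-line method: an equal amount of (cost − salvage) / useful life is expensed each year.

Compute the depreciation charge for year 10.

$12,667

Depreciable base = $159,870 − $33,200 = $126,670.
Annual expense = $126,670 / 10 = $12,667.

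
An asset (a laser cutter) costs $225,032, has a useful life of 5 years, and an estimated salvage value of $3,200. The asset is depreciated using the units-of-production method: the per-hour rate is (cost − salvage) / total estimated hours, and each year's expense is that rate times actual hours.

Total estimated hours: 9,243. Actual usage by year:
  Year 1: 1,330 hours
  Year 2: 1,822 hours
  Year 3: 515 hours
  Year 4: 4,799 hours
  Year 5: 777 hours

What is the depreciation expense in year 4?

Depreciable base = $225,032 − $3,200 = $221,832.
Rate = $221,832 / 9,243 hours = $24 per hour.
Year 1: 1,330 × $24 = $31,920. Book value $193,112.
Year 2: 1,822 × $24 = $43,728. Book value $149,384.
Year 3: 515 × $24 = $12,360. Book value $137,024.
Year 4: 4,799 × $24 = $115,176. Book value $21,848.

$115,176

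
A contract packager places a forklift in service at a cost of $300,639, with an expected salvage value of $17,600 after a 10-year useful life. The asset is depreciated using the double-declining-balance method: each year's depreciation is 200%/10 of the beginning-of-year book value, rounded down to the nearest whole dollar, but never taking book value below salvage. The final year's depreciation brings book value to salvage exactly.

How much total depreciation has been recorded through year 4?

Depreciable base = $300,639 − $17,600 = $283,039.
Year 1: ⌊$300,639 × 200%/10⌋ = $60,127. Book value $240,512.
Year 2: ⌊$240,512 × 200%/10⌋ = $48,102. Book value $192,410.
Year 3: ⌊$192,410 × 200%/10⌋ = $38,482. Book value $153,928.
Year 4: ⌊$153,928 × 200%/10⌋ = $30,785. Book value $123,143.
Accumulated through year 4 = $300,639 − $123,143 = $177,496.

$177,496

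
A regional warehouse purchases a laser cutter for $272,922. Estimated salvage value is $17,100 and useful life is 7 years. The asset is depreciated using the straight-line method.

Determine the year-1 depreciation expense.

Depreciable base = $272,922 − $17,100 = $255,822.
Annual expense = $255,822 / 7 = $36,546.

$36,546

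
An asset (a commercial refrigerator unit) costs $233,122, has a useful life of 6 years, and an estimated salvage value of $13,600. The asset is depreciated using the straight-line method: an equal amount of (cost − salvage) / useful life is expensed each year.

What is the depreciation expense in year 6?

$36,587

Depreciable base = $233,122 − $13,600 = $219,522.
Annual expense = $219,522 / 6 = $36,587.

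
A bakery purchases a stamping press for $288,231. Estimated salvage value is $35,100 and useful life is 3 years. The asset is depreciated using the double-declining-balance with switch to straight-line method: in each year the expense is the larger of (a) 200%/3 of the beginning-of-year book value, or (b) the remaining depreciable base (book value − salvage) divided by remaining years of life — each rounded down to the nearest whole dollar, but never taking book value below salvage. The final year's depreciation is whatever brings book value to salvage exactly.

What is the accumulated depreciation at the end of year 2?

Depreciable base = $288,231 − $35,100 = $253,131.
Year 1: DB = ⌊$288,231 × 200%/3⌋ = $192,154; SL = ⌊$253,131/3⌋ = $84,377 → take DB $192,154. Book value $96,077.
Year 2: DB = ⌊$96,077 × 200%/3⌋ = $64,051; SL = ⌊$60,977/2⌋ = $30,488 → take DB $64,051, capped at $60,977. Book value $35,100.
Accumulated through year 2 = $288,231 − $35,100 = $253,131.

$253,131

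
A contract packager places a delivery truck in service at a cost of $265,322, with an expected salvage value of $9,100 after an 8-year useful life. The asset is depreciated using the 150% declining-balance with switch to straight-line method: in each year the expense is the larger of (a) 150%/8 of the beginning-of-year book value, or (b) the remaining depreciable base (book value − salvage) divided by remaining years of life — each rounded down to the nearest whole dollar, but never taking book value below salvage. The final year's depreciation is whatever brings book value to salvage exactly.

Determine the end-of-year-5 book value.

$88,999

Depreciable base = $265,322 − $9,100 = $256,222.
Year 1: DB = ⌊$265,322 × 150%/8⌋ = $49,747; SL = ⌊$256,222/8⌋ = $32,027 → take DB $49,747. Book value $215,575.
Year 2: DB = ⌊$215,575 × 150%/8⌋ = $40,420; SL = ⌊$206,475/7⌋ = $29,496 → take DB $40,420. Book value $175,155.
Year 3: DB = ⌊$175,155 × 150%/8⌋ = $32,841; SL = ⌊$166,055/6⌋ = $27,675 → take DB $32,841. Book value $142,314.
Year 4: DB = ⌊$142,314 × 150%/8⌋ = $26,683; SL = ⌊$133,214/5⌋ = $26,642 → take DB $26,683. Book value $115,631.
Year 5: DB = ⌊$115,631 × 150%/8⌋ = $21,680; SL = ⌊$106,531/4⌋ = $26,632 → take SL $26,632. Book value $88,999.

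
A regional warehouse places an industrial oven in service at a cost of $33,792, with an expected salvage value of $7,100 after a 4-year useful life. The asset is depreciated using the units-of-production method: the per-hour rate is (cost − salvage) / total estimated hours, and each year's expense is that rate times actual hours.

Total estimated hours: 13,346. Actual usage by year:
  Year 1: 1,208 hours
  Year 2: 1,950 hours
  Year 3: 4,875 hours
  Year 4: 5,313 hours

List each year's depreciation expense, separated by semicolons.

Depreciable base = $33,792 − $7,100 = $26,692.
Rate = $26,692 / 13,346 hours = $2 per hour.
Year 1: 1,208 × $2 = $2,416. Book value $31,376.
Year 2: 1,950 × $2 = $3,900. Book value $27,476.
Year 3: 4,875 × $2 = $9,750. Book value $17,726.
Year 4: 5,313 × $2 = $10,626. Book value $7,100.

$2,416; $3,900; $9,750; $10,626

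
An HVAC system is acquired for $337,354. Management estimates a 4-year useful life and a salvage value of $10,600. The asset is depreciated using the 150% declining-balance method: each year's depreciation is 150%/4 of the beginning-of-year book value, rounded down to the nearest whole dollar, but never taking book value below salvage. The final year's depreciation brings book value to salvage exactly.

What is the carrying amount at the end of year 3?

Depreciable base = $337,354 − $10,600 = $326,754.
Year 1: ⌊$337,354 × 150%/4⌋ = $126,507. Book value $210,847.
Year 2: ⌊$210,847 × 150%/4⌋ = $79,067. Book value $131,780.
Year 3: ⌊$131,780 × 150%/4⌋ = $49,417. Book value $82,363.

$82,363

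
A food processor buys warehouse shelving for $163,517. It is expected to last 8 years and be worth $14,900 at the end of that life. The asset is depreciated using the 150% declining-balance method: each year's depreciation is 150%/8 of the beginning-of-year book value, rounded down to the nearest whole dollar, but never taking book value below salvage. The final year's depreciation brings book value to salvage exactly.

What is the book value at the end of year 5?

$57,902

Depreciable base = $163,517 − $14,900 = $148,617.
Year 1: ⌊$163,517 × 150%/8⌋ = $30,659. Book value $132,858.
Year 2: ⌊$132,858 × 150%/8⌋ = $24,910. Book value $107,948.
Year 3: ⌊$107,948 × 150%/8⌋ = $20,240. Book value $87,708.
Year 4: ⌊$87,708 × 150%/8⌋ = $16,445. Book value $71,263.
Year 5: ⌊$71,263 × 150%/8⌋ = $13,361. Book value $57,902.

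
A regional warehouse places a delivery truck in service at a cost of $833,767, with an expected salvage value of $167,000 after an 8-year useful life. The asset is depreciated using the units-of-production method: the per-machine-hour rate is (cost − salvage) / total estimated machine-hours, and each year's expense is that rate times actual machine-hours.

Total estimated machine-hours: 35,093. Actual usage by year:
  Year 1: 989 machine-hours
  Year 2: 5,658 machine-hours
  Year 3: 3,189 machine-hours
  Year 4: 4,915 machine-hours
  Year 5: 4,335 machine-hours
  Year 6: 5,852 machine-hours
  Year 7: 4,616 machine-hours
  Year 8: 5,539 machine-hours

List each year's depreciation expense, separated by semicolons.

Depreciable base = $833,767 − $167,000 = $666,767.
Rate = $666,767 / 35,093 machine-hours = $19 per machine-hour.
Year 1: 989 × $19 = $18,791. Book value $814,976.
Year 2: 5,658 × $19 = $107,502. Book value $707,474.
Year 3: 3,189 × $19 = $60,591. Book value $646,883.
Year 4: 4,915 × $19 = $93,385. Book value $553,498.
Year 5: 4,335 × $19 = $82,365. Book value $471,133.
Year 6: 5,852 × $19 = $111,188. Book value $359,945.
Year 7: 4,616 × $19 = $87,704. Book value $272,241.
Year 8: 5,539 × $19 = $105,241. Book value $167,000.

$18,791; $107,502; $60,591; $93,385; $82,365; $111,188; $87,704; $105,241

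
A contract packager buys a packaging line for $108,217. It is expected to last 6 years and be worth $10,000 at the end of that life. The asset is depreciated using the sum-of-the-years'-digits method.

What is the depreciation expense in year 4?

$14,031

Depreciable base = $108,217 − $10,000 = $98,217.
Sum of the years' digits = 6+5+4+3+2+1 = 21.
Year 1: $98,217 × 6/21 = $28,062. Book value $80,155.
Year 2: $98,217 × 5/21 = $23,385. Book value $56,770.
Year 3: $98,217 × 4/21 = $18,708. Book value $38,062.
Year 4: $98,217 × 3/21 = $14,031. Book value $24,031.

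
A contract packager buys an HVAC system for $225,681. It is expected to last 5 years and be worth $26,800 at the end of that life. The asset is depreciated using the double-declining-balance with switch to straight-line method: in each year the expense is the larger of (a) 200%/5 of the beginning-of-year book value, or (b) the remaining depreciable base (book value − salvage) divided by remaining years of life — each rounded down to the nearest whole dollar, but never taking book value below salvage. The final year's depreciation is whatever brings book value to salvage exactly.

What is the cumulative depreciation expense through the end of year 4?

$196,432

Depreciable base = $225,681 − $26,800 = $198,881.
Year 1: DB = ⌊$225,681 × 200%/5⌋ = $90,272; SL = ⌊$198,881/5⌋ = $39,776 → take DB $90,272. Book value $135,409.
Year 2: DB = ⌊$135,409 × 200%/5⌋ = $54,163; SL = ⌊$108,609/4⌋ = $27,152 → take DB $54,163. Book value $81,246.
Year 3: DB = ⌊$81,246 × 200%/5⌋ = $32,498; SL = ⌊$54,446/3⌋ = $18,148 → take DB $32,498. Book value $48,748.
Year 4: DB = ⌊$48,748 × 200%/5⌋ = $19,499; SL = ⌊$21,948/2⌋ = $10,974 → take DB $19,499. Book value $29,249.
Accumulated through year 4 = $225,681 − $29,249 = $196,432.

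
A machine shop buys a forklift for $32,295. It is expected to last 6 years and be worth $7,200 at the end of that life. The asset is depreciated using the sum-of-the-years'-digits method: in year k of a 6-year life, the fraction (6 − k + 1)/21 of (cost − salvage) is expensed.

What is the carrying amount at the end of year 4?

$10,785

Depreciable base = $32,295 − $7,200 = $25,095.
Sum of the years' digits = 6+5+4+3+2+1 = 21.
Year 1: $25,095 × 6/21 = $7,170. Book value $25,125.
Year 2: $25,095 × 5/21 = $5,975. Book value $19,150.
Year 3: $25,095 × 4/21 = $4,780. Book value $14,370.
Year 4: $25,095 × 3/21 = $3,585. Book value $10,785.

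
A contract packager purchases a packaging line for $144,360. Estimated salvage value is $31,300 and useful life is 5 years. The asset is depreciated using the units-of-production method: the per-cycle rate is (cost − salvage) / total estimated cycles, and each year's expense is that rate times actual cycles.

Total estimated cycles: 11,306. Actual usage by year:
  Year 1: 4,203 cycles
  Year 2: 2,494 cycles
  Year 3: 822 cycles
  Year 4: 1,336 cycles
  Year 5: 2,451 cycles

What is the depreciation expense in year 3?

Depreciable base = $144,360 − $31,300 = $113,060.
Rate = $113,060 / 11,306 cycles = $10 per cycle.
Year 1: 4,203 × $10 = $42,030. Book value $102,330.
Year 2: 2,494 × $10 = $24,940. Book value $77,390.
Year 3: 822 × $10 = $8,220. Book value $69,170.

$8,220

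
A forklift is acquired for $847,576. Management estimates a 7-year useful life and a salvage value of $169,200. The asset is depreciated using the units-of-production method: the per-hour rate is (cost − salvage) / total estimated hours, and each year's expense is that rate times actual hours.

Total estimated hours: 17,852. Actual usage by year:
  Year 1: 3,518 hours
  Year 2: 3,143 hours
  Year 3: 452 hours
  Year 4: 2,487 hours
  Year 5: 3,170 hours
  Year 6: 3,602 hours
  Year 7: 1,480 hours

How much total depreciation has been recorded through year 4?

Depreciable base = $847,576 − $169,200 = $678,376.
Rate = $678,376 / 17,852 hours = $38 per hour.
Year 1: 3,518 × $38 = $133,684. Book value $713,892.
Year 2: 3,143 × $38 = $119,434. Book value $594,458.
Year 3: 452 × $38 = $17,176. Book value $577,282.
Year 4: 2,487 × $38 = $94,506. Book value $482,776.
Accumulated through year 4 = $847,576 − $482,776 = $364,800.

$364,800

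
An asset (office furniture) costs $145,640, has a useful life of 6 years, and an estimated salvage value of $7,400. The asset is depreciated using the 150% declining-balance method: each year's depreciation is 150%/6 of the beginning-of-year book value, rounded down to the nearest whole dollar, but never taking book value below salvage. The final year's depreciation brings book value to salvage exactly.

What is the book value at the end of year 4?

$46,083

Depreciable base = $145,640 − $7,400 = $138,240.
Year 1: ⌊$145,640 × 150%/6⌋ = $36,410. Book value $109,230.
Year 2: ⌊$109,230 × 150%/6⌋ = $27,307. Book value $81,923.
Year 3: ⌊$81,923 × 150%/6⌋ = $20,480. Book value $61,443.
Year 4: ⌊$61,443 × 150%/6⌋ = $15,360. Book value $46,083.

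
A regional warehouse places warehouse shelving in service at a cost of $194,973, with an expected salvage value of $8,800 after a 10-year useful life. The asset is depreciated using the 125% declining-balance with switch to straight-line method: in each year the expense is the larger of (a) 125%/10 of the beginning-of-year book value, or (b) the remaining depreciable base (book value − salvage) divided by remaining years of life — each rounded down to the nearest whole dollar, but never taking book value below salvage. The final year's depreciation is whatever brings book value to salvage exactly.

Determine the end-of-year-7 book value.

Depreciable base = $194,973 − $8,800 = $186,173.
Year 1: DB = ⌊$194,973 × 125%/10⌋ = $24,371; SL = ⌊$186,173/10⌋ = $18,617 → take DB $24,371. Book value $170,602.
Year 2: DB = ⌊$170,602 × 125%/10⌋ = $21,325; SL = ⌊$161,802/9⌋ = $17,978 → take DB $21,325. Book value $149,277.
Year 3: DB = ⌊$149,277 × 125%/10⌋ = $18,659; SL = ⌊$140,477/8⌋ = $17,559 → take DB $18,659. Book value $130,618.
Year 4: DB = ⌊$130,618 × 125%/10⌋ = $16,327; SL = ⌊$121,818/7⌋ = $17,402 → take SL $17,402. Book value $113,216.
Year 5: DB = ⌊$113,216 × 125%/10⌋ = $14,152; SL = ⌊$104,416/6⌋ = $17,402 → take SL $17,402. Book value $95,814.
Year 6: DB = ⌊$95,814 × 125%/10⌋ = $11,976; SL = ⌊$87,014/5⌋ = $17,402 → take SL $17,402. Book value $78,412.
Year 7: DB = ⌊$78,412 × 125%/10⌋ = $9,801; SL = ⌊$69,612/4⌋ = $17,403 → take SL $17,403. Book value $61,009.

$61,009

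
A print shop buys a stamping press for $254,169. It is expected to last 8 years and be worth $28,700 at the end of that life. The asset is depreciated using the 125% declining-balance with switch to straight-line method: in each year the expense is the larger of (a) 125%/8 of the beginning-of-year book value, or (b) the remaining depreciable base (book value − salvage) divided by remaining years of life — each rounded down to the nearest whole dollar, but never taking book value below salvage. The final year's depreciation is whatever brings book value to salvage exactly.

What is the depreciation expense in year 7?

$24,795

Depreciable base = $254,169 − $28,700 = $225,469.
Year 1: DB = ⌊$254,169 × 125%/8⌋ = $39,713; SL = ⌊$225,469/8⌋ = $28,183 → take DB $39,713. Book value $214,456.
Year 2: DB = ⌊$214,456 × 125%/8⌋ = $33,508; SL = ⌊$185,756/7⌋ = $26,536 → take DB $33,508. Book value $180,948.
Year 3: DB = ⌊$180,948 × 125%/8⌋ = $28,273; SL = ⌊$152,248/6⌋ = $25,374 → take DB $28,273. Book value $152,675.
Year 4: DB = ⌊$152,675 × 125%/8⌋ = $23,855; SL = ⌊$123,975/5⌋ = $24,795 → take SL $24,795. Book value $127,880.
Year 5: DB = ⌊$127,880 × 125%/8⌋ = $19,981; SL = ⌊$99,180/4⌋ = $24,795 → take SL $24,795. Book value $103,085.
Year 6: DB = ⌊$103,085 × 125%/8⌋ = $16,107; SL = ⌊$74,385/3⌋ = $24,795 → take SL $24,795. Book value $78,290.
Year 7: DB = ⌊$78,290 × 125%/8⌋ = $12,232; SL = ⌊$49,590/2⌋ = $24,795 → take SL $24,795. Book value $53,495.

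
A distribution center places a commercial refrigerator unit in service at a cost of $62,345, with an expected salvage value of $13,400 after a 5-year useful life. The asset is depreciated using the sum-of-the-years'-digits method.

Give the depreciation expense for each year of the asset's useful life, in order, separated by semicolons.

$16,315; $13,052; $9,789; $6,526; $3,263

Depreciable base = $62,345 − $13,400 = $48,945.
Sum of the years' digits = 5+4+3+2+1 = 15.
Year 1: $48,945 × 5/15 = $16,315. Book value $46,030.
Year 2: $48,945 × 4/15 = $13,052. Book value $32,978.
Year 3: $48,945 × 3/15 = $9,789. Book value $23,189.
Year 4: $48,945 × 2/15 = $6,526. Book value $16,663.
Year 5: $48,945 × 1/15 = $3,263. Book value $13,400.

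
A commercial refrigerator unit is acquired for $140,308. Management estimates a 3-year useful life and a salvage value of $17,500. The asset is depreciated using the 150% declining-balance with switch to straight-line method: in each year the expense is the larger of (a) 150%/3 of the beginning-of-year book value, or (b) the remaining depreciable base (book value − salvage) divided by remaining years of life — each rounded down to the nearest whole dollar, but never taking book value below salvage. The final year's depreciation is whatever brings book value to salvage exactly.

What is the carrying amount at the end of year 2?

$35,077

Depreciable base = $140,308 − $17,500 = $122,808.
Year 1: DB = ⌊$140,308 × 150%/3⌋ = $70,154; SL = ⌊$122,808/3⌋ = $40,936 → take DB $70,154. Book value $70,154.
Year 2: DB = ⌊$70,154 × 150%/3⌋ = $35,077; SL = ⌊$52,654/2⌋ = $26,327 → take DB $35,077. Book value $35,077.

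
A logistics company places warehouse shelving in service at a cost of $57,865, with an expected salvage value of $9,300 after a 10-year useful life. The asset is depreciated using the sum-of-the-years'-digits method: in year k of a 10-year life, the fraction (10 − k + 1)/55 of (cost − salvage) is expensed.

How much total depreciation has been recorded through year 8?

Depreciable base = $57,865 − $9,300 = $48,565.
Sum of the years' digits = 10+9+8+7+6+5+4+3+2+1 = 55.
Year 1: $48,565 × 10/55 = $8,830. Book value $49,035.
Year 2: $48,565 × 9/55 = $7,947. Book value $41,088.
Year 3: $48,565 × 8/55 = $7,064. Book value $34,024.
Year 4: $48,565 × 7/55 = $6,181. Book value $27,843.
Year 5: $48,565 × 6/55 = $5,298. Book value $22,545.
Year 6: $48,565 × 5/55 = $4,415. Book value $18,130.
Year 7: $48,565 × 4/55 = $3,532. Book value $14,598.
Year 8: $48,565 × 3/55 = $2,649. Book value $11,949.
Accumulated through year 8 = $57,865 − $11,949 = $45,916.

$45,916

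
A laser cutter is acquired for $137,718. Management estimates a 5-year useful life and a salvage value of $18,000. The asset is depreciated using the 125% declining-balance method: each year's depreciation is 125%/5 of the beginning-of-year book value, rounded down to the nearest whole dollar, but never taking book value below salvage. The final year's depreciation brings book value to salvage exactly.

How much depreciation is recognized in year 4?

Depreciable base = $137,718 − $18,000 = $119,718.
Year 1: ⌊$137,718 × 125%/5⌋ = $34,429. Book value $103,289.
Year 2: ⌊$103,289 × 125%/5⌋ = $25,822. Book value $77,467.
Year 3: ⌊$77,467 × 125%/5⌋ = $19,366. Book value $58,101.
Year 4: ⌊$58,101 × 125%/5⌋ = $14,525. Book value $43,576.

$14,525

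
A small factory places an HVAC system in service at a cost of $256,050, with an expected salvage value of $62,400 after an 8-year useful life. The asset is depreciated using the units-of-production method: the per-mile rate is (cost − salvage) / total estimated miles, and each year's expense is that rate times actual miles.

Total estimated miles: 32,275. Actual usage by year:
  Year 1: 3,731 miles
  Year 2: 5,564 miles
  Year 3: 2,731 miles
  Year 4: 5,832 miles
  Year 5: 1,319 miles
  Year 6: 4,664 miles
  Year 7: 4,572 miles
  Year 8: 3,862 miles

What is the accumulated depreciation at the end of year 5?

$115,062

Depreciable base = $256,050 − $62,400 = $193,650.
Rate = $193,650 / 32,275 miles = $6 per mile.
Year 1: 3,731 × $6 = $22,386. Book value $233,664.
Year 2: 5,564 × $6 = $33,384. Book value $200,280.
Year 3: 2,731 × $6 = $16,386. Book value $183,894.
Year 4: 5,832 × $6 = $34,992. Book value $148,902.
Year 5: 1,319 × $6 = $7,914. Book value $140,988.
Accumulated through year 5 = $256,050 − $140,988 = $115,062.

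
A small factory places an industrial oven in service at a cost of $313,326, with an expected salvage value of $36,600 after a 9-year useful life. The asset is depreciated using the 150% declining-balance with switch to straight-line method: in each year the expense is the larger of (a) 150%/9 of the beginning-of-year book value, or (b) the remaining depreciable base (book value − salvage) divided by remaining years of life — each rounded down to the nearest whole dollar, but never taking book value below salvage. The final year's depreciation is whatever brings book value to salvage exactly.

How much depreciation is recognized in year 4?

Depreciable base = $313,326 − $36,600 = $276,726.
Year 1: DB = ⌊$313,326 × 150%/9⌋ = $52,221; SL = ⌊$276,726/9⌋ = $30,747 → take DB $52,221. Book value $261,105.
Year 2: DB = ⌊$261,105 × 150%/9⌋ = $43,517; SL = ⌊$224,505/8⌋ = $28,063 → take DB $43,517. Book value $217,588.
Year 3: DB = ⌊$217,588 × 150%/9⌋ = $36,264; SL = ⌊$180,988/7⌋ = $25,855 → take DB $36,264. Book value $181,324.
Year 4: DB = ⌊$181,324 × 150%/9⌋ = $30,220; SL = ⌊$144,724/6⌋ = $24,120 → take DB $30,220. Book value $151,104.

$30,220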